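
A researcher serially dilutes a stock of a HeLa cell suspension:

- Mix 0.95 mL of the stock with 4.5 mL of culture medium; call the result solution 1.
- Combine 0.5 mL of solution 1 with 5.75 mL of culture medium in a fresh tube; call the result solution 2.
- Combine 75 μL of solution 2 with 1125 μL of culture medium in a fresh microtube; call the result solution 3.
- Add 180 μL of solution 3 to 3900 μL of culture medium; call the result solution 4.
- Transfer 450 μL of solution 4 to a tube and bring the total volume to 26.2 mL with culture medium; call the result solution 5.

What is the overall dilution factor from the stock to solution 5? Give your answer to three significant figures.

Step 1: 0.95 mL + 4.5 mL = 5.45 mL total → factor 5.45/0.95 = 5.7368
Step 2: 0.5 mL + 5.75 mL = 6.25 mL total → factor 6.25/0.5 = 12.5
Step 3: 75 μL + 1125 μL = 1200 μL total → factor 1200/75 = 16
Step 4: 180 μL + 3900 μL = 4080 μL total → factor 4080/180 = 22.667
Step 5: 450 μL brought to 26.2 mL → factor 26200/450 = 58.222
Overall dilution factor = 5.7368 × 12.5 × 16 × 22.667 × 58.222 = 1.5142 × 10^6

1.51 × 10^6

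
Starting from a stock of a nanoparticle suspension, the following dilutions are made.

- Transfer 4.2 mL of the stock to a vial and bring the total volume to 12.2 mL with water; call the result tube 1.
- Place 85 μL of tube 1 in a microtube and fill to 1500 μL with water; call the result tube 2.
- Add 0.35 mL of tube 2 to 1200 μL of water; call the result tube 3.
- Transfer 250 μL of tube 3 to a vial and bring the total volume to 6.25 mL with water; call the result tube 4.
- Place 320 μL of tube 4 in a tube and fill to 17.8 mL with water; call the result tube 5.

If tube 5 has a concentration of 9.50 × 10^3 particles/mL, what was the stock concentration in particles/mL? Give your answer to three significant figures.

Step 1: 4.2 mL brought to 12.2 mL → factor 12.2/4.2 = 2.9048
Step 2: 85 μL brought to 1500 μL → factor 1500/85 = 17.647
Step 3: 0.35 mL + 1200 μL = 1.55 mL total → factor 1.55/0.35 = 4.4286
Step 4: 250 μL brought to 6.25 mL → factor 6250/250 = 25
Step 5: 320 μL brought to 17.8 mL → factor 17800/320 = 55.625
Overall dilution factor = 2.9048 × 17.647 × 4.4286 × 25 × 55.625 = 3.1569 × 10^5
Stock = 9.50 × 10^3 particles/mL × 3.1569 × 10^5 = 3.00 × 10^9 particles/mL

3.00 × 10^9 particles/mL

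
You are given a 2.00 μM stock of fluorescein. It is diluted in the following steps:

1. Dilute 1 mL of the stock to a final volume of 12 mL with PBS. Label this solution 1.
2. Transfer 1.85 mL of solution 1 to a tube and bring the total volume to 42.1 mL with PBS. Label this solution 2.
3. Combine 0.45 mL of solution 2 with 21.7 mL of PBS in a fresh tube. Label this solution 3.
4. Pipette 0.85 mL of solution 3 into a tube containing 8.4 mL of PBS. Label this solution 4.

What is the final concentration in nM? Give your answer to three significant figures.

Step 1: 1 mL brought to 12 mL → factor 12/1 = 12
Step 2: 1.85 mL brought to 42.1 mL → factor 42.1/1.85 = 22.757
Step 3: 0.45 mL + 21.7 mL = 22.15 mL total → factor 22.15/0.45 = 49.222
Step 4: 0.85 mL + 8.4 mL = 9.25 mL total → factor 9.25/0.85 = 10.882
Overall dilution factor = 12 × 22.757 × 49.222 × 10.882 = 1.4628 × 10^5
Final = 2.00 μM / 1.4628 × 10^5 = 1.367 × 10^-5 μM = 0.0137 nM

0.0137 nM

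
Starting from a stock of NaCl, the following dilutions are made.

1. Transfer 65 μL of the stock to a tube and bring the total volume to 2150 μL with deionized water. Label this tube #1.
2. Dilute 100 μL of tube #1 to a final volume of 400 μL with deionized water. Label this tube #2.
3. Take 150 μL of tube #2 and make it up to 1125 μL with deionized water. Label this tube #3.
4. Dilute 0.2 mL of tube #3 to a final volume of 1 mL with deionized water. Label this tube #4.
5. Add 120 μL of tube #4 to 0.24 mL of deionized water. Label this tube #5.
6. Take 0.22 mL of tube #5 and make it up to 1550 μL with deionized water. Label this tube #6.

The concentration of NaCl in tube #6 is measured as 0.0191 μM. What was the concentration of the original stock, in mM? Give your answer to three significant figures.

Step 1: 65 μL brought to 2150 μL → factor 2150/65 = 33.077
Step 2: 100 μL brought to 400 μL → factor 400/100 = 4
Step 3: 150 μL brought to 1125 μL → factor 1125/150 = 7.5
Step 4: 0.2 mL brought to 1 mL → factor 1/0.2 = 5
Step 5: 120 μL + 0.24 mL = 360 μL total → factor 360/120 = 3
Step 6: 0.22 mL brought to 1550 μL → factor 1.55/0.22 = 7.0455
Overall dilution factor = 33.077 × 4 × 7.5 × 5 × 3 × 7.0455 = 1.0487 × 10^5
Stock = 0.0191 μM × 1.0487 × 10^5 = 2003 μM = 2.00 mM

2.00 mM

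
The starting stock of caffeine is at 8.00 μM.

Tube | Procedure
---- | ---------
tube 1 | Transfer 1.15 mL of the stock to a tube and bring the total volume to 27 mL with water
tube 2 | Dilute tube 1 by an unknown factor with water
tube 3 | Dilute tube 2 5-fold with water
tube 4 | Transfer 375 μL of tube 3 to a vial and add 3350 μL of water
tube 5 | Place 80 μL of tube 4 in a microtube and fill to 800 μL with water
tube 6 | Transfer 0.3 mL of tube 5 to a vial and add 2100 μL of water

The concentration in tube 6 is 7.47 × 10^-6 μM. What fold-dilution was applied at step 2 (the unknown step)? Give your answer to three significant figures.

Step 1: 1.15 mL brought to 27 mL → factor 27/1.15 = 23.478
Step 2: unknown factor x
Step 3: 5-fold → factor 5
Step 4: 375 μL + 3350 μL = 3725 μL total → factor 3725/375 = 9.9333
Step 5: 80 μL brought to 800 μL → factor 800/80 = 10
Step 6: 0.3 mL + 2100 μL = 2.4 mL total → factor 2.4/0.3 = 8
Product of known-step factors = 93287
Overall factor = 8.00 μM / (7.47 × 10^-6 μM) = 1.071 × 10^6
x = 1.071 × 10^6 / 93287 = 11.5

11.5-fold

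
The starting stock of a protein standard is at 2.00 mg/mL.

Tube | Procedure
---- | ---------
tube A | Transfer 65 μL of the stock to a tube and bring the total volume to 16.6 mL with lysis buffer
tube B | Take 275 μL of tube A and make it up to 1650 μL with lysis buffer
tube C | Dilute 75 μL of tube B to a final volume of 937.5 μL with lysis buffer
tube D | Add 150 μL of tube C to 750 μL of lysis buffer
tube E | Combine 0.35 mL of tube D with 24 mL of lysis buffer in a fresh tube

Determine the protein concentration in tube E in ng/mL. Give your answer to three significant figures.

0.250 ng/mL

Step 1: 65 μL brought to 16.6 mL → factor 16600/65 = 255.38
Step 2: 275 μL brought to 1650 μL → factor 1650/275 = 6
Step 3: 75 μL brought to 937.5 μL → factor 937.5/75 = 12.5
Step 4: 150 μL + 750 μL = 900 μL total → factor 900/150 = 6
Step 5: 0.35 mL + 24 mL = 24.35 mL total → factor 24.35/0.35 = 69.571
Overall dilution factor = 255.38 × 6 × 12.5 × 6 × 69.571 = 7.9954 × 10^6
Final = 2.00 mg/mL / 7.9954 × 10^6 = 2.501 × 10^-7 mg/mL = 0.250 ng/mL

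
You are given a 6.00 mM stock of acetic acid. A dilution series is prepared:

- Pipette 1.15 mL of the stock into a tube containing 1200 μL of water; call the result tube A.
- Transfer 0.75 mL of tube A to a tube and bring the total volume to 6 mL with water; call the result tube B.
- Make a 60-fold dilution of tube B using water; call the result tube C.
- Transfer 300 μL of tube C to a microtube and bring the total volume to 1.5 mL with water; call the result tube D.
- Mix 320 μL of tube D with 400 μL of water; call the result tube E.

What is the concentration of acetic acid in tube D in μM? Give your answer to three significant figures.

Step 1: 1.15 mL + 1200 μL = 2.35 mL total → factor 2.35/1.15 = 2.0435
Step 2: 0.75 mL brought to 6 mL → factor 6/0.75 = 8
Step 3: 60-fold → factor 60
Step 4: 300 μL brought to 1.5 mL → factor 1500/300 = 5
Dilution factor through tube D = 2.0435 × 8 × 60 × 5 = 4904.3
[tube D] = 6.00 mM / 4904.3 = 0.001223 mM = 1.22 μM

1.22 μM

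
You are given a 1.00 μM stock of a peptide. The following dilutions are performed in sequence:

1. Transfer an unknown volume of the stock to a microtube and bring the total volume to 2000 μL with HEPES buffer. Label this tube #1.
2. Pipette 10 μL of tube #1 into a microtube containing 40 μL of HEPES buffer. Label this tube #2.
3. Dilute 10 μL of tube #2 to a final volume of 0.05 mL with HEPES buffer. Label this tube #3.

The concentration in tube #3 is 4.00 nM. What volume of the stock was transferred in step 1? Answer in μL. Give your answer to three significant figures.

Step 1: v brought to 2000 μL → factor = 2000 μL/v
Step 2: 10 μL + 40 μL = 50 μL total → factor 50/10 = 5
Step 3: 10 μL brought to 0.05 mL → factor 50/10 = 5
Product of known-step factors = 25
Overall factor = 1.00 μM / (4.00 nM) = 250
Step-1 factor = 250 / 25 = 10
v = 2000 μL / 10 = 200 μL

200 μL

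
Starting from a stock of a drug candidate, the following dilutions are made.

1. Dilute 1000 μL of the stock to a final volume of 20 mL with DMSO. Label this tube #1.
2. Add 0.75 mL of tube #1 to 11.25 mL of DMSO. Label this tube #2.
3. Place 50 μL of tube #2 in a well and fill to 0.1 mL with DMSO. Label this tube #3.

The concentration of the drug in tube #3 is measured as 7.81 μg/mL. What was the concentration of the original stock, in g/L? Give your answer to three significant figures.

Step 1: 1000 μL brought to 20 mL → factor 20000/1000 = 20
Step 2: 0.75 mL + 11.25 mL = 12 mL total → factor 12/0.75 = 16
Step 3: 50 μL brought to 0.1 mL → factor 100/50 = 2
Overall dilution factor = 20 × 16 × 2 = 640
Stock = 7.81 μg/mL × 640 = 4998 μg/mL = 5.00 g/L

5.00 g/L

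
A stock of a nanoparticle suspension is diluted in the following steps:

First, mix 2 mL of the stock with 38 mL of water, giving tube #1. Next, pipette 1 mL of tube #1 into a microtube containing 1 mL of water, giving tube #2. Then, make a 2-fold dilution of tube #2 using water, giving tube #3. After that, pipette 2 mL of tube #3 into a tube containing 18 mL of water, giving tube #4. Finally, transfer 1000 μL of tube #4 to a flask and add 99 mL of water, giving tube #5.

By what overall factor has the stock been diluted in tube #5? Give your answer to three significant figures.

Step 1: 2 mL + 38 mL = 40 mL total → factor 40/2 = 20
Step 2: 1 mL + 1 mL = 2 mL total → factor 2/1 = 2
Step 3: 2-fold → factor 2
Step 4: 2 mL + 18 mL = 20 mL total → factor 20/2 = 10
Step 5: 1000 μL + 99 mL = 1 × 10^5 μL total → factor 1 × 10^5/1000 = 100
Overall dilution factor = 20 × 2 × 2 × 10 × 100 = 80000

8.00 × 10^4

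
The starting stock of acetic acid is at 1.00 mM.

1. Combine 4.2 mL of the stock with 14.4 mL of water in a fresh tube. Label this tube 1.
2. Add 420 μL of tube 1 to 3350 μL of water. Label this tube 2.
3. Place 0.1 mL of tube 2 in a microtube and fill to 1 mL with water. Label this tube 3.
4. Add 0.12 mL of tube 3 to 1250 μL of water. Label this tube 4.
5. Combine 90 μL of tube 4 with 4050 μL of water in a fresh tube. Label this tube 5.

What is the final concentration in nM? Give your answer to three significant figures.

Step 1: 4.2 mL + 14.4 mL = 18.6 mL total → factor 18.6/4.2 = 4.4286
Step 2: 420 μL + 3350 μL = 3770 μL total → factor 3770/420 = 8.9762
Step 3: 0.1 mL brought to 1 mL → factor 1/0.1 = 10
Step 4: 0.12 mL + 1250 μL = 1.37 mL total → factor 1.37/0.12 = 11.417
Step 5: 90 μL + 4050 μL = 4140 μL total → factor 4140/90 = 46
Overall dilution factor = 4.4286 × 8.9762 × 10 × 11.417 × 46 = 2.0876 × 10^5
Final = 1.00 mM / 2.0876 × 10^5 = 4.790 × 10^-6 mM = 4.79 nM

4.79 nM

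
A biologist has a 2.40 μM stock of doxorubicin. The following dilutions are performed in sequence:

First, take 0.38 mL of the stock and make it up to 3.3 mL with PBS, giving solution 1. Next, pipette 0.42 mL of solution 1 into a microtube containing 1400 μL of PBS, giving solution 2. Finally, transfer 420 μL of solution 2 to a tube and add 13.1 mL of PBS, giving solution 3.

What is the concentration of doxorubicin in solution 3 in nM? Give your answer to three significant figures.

1.98 nM

Step 1: 0.38 mL brought to 3.3 mL → factor 3.3/0.38 = 8.6842
Step 2: 0.42 mL + 1400 μL = 1.82 mL total → factor 1.82/0.42 = 4.3333
Step 3: 420 μL + 13.1 mL = 13520 μL total → factor 13520/420 = 32.19
Overall dilution factor = 8.6842 × 4.3333 × 32.19 = 1211.4
Final = 2.40 μM / 1211.4 = 0.001981 μM = 1.98 nM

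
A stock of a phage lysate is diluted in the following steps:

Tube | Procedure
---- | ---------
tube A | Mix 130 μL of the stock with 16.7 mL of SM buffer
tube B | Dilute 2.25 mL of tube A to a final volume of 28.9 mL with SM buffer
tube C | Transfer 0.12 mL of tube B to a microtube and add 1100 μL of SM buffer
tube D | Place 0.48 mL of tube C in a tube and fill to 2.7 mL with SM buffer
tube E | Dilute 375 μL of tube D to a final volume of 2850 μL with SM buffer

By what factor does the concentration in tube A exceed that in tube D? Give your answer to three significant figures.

735

Step 1: 130 μL + 16.7 mL = 16830 μL total → factor 16830/130 = 129.46
Step 2: 2.25 mL brought to 28.9 mL → factor 28.9/2.25 = 12.844
Step 3: 0.12 mL + 1100 μL = 1.22 mL total → factor 1.22/0.12 = 10.167
Step 4: 0.48 mL brought to 2.7 mL → factor 2.7/0.48 = 5.625
Dilution factor to tube A = 129.46; to tube D = 95095
[tube A]/[tube D] = (factor to tube D)/(factor to tube A) = 95095/129.46 = 735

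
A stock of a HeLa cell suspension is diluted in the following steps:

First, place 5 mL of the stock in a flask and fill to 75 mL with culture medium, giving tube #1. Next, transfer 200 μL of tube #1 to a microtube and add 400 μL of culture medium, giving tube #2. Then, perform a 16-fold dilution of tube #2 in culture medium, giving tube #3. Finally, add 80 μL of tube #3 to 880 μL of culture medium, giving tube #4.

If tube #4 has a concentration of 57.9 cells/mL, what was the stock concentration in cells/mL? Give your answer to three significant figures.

5.00 × 10^5 cells/mL

Step 1: 5 mL brought to 75 mL → factor 75/5 = 15
Step 2: 200 μL + 400 μL = 600 μL total → factor 600/200 = 3
Step 3: 16-fold → factor 16
Step 4: 80 μL + 880 μL = 960 μL total → factor 960/80 = 12
Overall dilution factor = 15 × 3 × 16 × 12 = 8640
Stock = 57.9 cells/mL × 8640 = 5.00 × 10^5 cells/mL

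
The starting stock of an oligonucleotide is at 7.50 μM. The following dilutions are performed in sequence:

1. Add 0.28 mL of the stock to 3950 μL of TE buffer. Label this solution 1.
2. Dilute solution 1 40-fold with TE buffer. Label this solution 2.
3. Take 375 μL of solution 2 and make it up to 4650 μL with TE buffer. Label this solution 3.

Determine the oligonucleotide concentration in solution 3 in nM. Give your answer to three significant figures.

1.00 nM

Step 1: 0.28 mL + 3950 μL = 4.23 mL total → factor 4.23/0.28 = 15.107
Step 2: 40-fold → factor 40
Step 3: 375 μL brought to 4650 μL → factor 4650/375 = 12.4
Overall dilution factor = 15.107 × 40 × 12.4 = 7493.1
Final = 7.50 μM / 7493.1 = 0.001001 μM = 1.00 nM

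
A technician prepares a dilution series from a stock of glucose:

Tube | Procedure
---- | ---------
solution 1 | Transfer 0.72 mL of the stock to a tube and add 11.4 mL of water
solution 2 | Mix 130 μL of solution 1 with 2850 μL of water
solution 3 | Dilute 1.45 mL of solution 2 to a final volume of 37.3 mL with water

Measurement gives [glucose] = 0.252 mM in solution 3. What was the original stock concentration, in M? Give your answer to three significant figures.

2.50 M

Step 1: 0.72 mL + 11.4 mL = 12.12 mL total → factor 12.12/0.72 = 16.833
Step 2: 130 μL + 2850 μL = 2980 μL total → factor 2980/130 = 22.923
Step 3: 1.45 mL brought to 37.3 mL → factor 37.3/1.45 = 25.724
Overall dilution factor = 16.833 × 22.923 × 25.724 = 9926.2
Stock = 0.252 mM × 9926.2 = 2501 mM = 2.50 M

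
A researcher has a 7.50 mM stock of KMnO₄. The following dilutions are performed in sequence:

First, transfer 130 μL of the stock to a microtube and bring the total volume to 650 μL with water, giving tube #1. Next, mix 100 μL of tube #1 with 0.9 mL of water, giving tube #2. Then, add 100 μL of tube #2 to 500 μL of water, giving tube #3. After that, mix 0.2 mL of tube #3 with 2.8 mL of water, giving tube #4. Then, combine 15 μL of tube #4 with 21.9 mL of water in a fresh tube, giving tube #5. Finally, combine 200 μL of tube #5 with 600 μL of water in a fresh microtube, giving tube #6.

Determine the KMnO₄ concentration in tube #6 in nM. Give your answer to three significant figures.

Step 1: 130 μL brought to 650 μL → factor 650/130 = 5
Step 2: 100 μL + 0.9 mL = 1000 μL total → factor 1000/100 = 10
Step 3: 100 μL + 500 μL = 600 μL total → factor 600/100 = 6
Step 4: 0.2 mL + 2.8 mL = 3 mL total → factor 3/0.2 = 15
Step 5: 15 μL + 21.9 mL = 21915 μL total → factor 21915/15 = 1461
Step 6: 200 μL + 600 μL = 800 μL total → factor 800/200 = 4
Overall dilution factor = 5 × 10 × 6 × 15 × 1461 × 4 = 2.6298 × 10^7
Final = 7.50 mM / 2.6298 × 10^7 = 2.852 × 10^-7 mM = 0.285 nM

0.285 nM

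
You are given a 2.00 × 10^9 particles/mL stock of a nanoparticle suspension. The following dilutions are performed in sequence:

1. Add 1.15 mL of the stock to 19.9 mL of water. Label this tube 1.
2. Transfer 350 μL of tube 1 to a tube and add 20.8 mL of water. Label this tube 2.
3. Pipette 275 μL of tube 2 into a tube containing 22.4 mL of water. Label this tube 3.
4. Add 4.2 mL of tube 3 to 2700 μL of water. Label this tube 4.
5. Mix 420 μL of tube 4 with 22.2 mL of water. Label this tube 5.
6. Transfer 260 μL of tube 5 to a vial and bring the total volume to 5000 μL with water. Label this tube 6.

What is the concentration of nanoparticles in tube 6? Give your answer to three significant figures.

Step 1: 1.15 mL + 19.9 mL = 21.05 mL total → factor 21.05/1.15 = 18.304
Step 2: 350 μL + 20.8 mL = 21150 μL total → factor 21150/350 = 60.429
Step 3: 275 μL + 22.4 mL = 22675 μL total → factor 22675/275 = 82.455
Step 4: 4.2 mL + 2700 μL = 6.9 mL total → factor 6.9/4.2 = 1.6429
Step 5: 420 μL + 22.2 mL = 22620 μL total → factor 22620/420 = 53.857
Step 6: 260 μL brought to 5000 μL → factor 5000/260 = 19.231
Overall dilution factor = 18.304 × 60.429 × 82.455 × 1.6429 × 53.857 × 19.231 = 1.5519 × 10^8
Final = 2.00 × 10^9 particles/mL / 1.5519 × 10^8 = 12.9 particles/mL

12.9 particles/mL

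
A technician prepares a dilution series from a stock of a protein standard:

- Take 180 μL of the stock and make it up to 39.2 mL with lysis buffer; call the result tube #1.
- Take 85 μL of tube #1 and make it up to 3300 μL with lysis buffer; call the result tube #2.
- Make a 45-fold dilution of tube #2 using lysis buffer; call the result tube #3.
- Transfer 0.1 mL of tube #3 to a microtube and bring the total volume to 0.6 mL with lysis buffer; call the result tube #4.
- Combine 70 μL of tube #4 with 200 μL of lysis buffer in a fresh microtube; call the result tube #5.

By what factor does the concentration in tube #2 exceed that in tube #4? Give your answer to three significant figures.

Step 1: 180 μL brought to 39.2 mL → factor 39200/180 = 217.78
Step 2: 85 μL brought to 3300 μL → factor 3300/85 = 38.824
Step 3: 45-fold → factor 45
Step 4: 0.1 mL brought to 0.6 mL → factor 0.6/0.1 = 6
Dilution factor to tube #2 = 8454.9; to tube #4 = 2.2828 × 10^6
[tube #2]/[tube #4] = (factor to tube #4)/(factor to tube #2) = 2.2828 × 10^6/8454.9 = 270

270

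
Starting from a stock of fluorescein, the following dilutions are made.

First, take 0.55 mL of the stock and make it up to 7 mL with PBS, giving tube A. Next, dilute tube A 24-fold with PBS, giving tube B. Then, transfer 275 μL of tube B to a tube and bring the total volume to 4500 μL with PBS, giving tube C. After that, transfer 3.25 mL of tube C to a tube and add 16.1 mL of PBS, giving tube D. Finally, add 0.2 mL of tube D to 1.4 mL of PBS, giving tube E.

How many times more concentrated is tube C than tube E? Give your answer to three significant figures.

Step 1: 0.55 mL brought to 7 mL → factor 7/0.55 = 12.727
Step 2: 24-fold → factor 24
Step 3: 275 μL brought to 4500 μL → factor 4500/275 = 16.364
Step 4: 3.25 mL + 16.1 mL = 19.35 mL total → factor 19.35/3.25 = 5.9538
Step 5: 0.2 mL + 1.4 mL = 1.6 mL total → factor 1.6/0.2 = 8
Dilution factor to tube C = 4998.3; to tube E = 2.3808 × 10^5
[tube C]/[tube E] = (factor to tube E)/(factor to tube C) = 2.3808 × 10^5/4998.3 = 47.6

47.6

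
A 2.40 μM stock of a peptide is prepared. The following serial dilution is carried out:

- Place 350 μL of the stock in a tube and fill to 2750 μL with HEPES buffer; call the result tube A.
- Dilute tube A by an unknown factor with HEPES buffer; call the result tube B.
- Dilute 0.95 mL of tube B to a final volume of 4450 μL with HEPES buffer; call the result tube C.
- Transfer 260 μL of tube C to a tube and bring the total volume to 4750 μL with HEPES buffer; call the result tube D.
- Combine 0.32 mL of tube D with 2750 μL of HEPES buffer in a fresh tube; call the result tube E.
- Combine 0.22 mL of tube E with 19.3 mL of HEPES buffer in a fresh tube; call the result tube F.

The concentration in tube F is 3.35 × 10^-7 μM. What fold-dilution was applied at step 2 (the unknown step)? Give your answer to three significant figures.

Step 1: 350 μL brought to 2750 μL → factor 2750/350 = 7.8571
Step 2: unknown factor x
Step 3: 0.95 mL brought to 4450 μL → factor 4.45/0.95 = 4.6842
Step 4: 260 μL brought to 4750 μL → factor 4750/260 = 18.269
Step 5: 0.32 mL + 2750 μL = 3.07 mL total → factor 3.07/0.32 = 9.5938
Step 6: 0.22 mL + 19.3 mL = 19.52 mL total → factor 19.52/0.22 = 88.727
Product of known-step factors = 5.7236 × 10^5
Overall factor = 2.40 μM / (3.35 × 10^-7 μM) = 7.1642 × 10^6
x = 7.1642 × 10^6 / 5.7236 × 10^5 = 12.5

12.5-fold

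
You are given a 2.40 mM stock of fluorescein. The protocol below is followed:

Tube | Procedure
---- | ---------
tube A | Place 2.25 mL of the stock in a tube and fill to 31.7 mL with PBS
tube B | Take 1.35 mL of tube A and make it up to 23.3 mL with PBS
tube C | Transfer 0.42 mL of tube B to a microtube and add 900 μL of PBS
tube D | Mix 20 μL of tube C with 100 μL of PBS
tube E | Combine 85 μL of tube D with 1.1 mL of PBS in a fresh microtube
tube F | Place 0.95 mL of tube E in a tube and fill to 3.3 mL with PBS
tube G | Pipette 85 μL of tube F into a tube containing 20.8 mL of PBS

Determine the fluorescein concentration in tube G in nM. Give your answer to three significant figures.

0.0440 nM

Step 1: 2.25 mL brought to 31.7 mL → factor 31.7/2.25 = 14.089
Step 2: 1.35 mL brought to 23.3 mL → factor 23.3/1.35 = 17.259
Step 3: 0.42 mL + 900 μL = 1.32 mL total → factor 1.32/0.42 = 3.1429
Step 4: 20 μL + 100 μL = 120 μL total → factor 120/20 = 6
Step 5: 85 μL + 1.1 mL = 1185 μL total → factor 1185/85 = 13.941
Step 6: 0.95 mL brought to 3.3 mL → factor 3.3/0.95 = 3.4737
Step 7: 85 μL + 20.8 mL = 20885 μL total → factor 20885/85 = 245.71
Overall dilution factor = 14.089 × 17.259 × 3.1429 × 6 × 13.941 × 3.4737 × 245.71 = 5.4561 × 10^7
Final = 2.40 mM / 5.4561 × 10^7 = 4.399 × 10^-8 mM = 0.0440 nM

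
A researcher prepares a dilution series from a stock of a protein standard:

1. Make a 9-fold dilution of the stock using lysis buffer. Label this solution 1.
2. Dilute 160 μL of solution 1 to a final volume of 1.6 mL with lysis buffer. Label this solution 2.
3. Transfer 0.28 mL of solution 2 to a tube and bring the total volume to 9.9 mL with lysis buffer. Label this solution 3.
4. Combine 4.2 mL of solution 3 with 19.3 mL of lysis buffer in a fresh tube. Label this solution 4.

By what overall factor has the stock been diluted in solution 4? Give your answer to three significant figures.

Step 1: 9-fold → factor 9
Step 2: 160 μL brought to 1.6 mL → factor 1600/160 = 10
Step 3: 0.28 mL brought to 9.9 mL → factor 9.9/0.28 = 35.357
Step 4: 4.2 mL + 19.3 mL = 23.5 mL total → factor 23.5/4.2 = 5.5952
Overall dilution factor = 9 × 10 × 35.357 × 5.5952 = 17805

1.78 × 10^4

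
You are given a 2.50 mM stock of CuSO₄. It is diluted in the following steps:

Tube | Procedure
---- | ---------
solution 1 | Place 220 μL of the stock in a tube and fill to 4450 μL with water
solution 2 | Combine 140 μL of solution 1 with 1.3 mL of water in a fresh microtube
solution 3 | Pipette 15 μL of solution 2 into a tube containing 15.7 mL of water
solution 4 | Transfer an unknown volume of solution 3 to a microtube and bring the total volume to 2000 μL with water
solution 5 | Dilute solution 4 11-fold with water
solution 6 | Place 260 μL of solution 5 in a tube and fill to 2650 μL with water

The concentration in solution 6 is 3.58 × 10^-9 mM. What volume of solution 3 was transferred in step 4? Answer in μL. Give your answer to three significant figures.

Step 1: 220 μL brought to 4450 μL → factor 4450/220 = 20.227
Step 2: 140 μL + 1.3 mL = 1440 μL total → factor 1440/140 = 10.286
Step 3: 15 μL + 15.7 mL = 15715 μL total → factor 15715/15 = 1047.7
Step 4: v brought to 2000 μL → factor = 2000 μL/v
Step 5: 11-fold → factor 11
Step 6: 260 μL brought to 2650 μL → factor 2650/260 = 10.192
Product of known-step factors = 2.4438 × 10^7
Overall factor = 2.50 mM / (3.58 × 10^-9 mM) = 6.9832 × 10^8
Step-4 factor = 6.9832 × 10^8 / 2.4438 × 10^7 = 28.576
v = 2000 μL / 28.576 = 70.0 μL

70.0 μL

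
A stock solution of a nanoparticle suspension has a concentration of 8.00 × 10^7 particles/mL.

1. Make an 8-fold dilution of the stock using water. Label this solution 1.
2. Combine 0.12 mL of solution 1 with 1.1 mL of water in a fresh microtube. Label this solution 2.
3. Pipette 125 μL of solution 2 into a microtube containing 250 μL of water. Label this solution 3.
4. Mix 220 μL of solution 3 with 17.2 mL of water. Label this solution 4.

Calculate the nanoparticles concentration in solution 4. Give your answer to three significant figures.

Step 1: 8-fold → factor 8
Step 2: 0.12 mL + 1.1 mL = 1.22 mL total → factor 1.22/0.12 = 10.167
Step 3: 125 μL + 250 μL = 375 μL total → factor 375/125 = 3
Step 4: 220 μL + 17.2 mL = 17420 μL total → factor 17420/220 = 79.182
Dilution factor through solution 4 = 8 × 10.167 × 3 × 79.182 = 19320
[solution 4] = 8.00 × 10^7 particles/mL / 19320 = 4.14 × 10^3 particles/mL

4.14 × 10^3 particles/mL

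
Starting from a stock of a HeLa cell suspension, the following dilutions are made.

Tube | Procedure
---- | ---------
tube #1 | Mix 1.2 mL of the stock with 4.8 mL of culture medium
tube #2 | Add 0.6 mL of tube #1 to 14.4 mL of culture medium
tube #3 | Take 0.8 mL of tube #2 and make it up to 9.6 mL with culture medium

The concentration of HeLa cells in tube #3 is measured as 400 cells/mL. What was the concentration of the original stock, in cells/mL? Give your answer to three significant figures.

6.00 × 10^5 cells/mL

Step 1: 1.2 mL + 4.8 mL = 6 mL total → factor 6/1.2 = 5
Step 2: 0.6 mL + 14.4 mL = 15 mL total → factor 15/0.6 = 25
Step 3: 0.8 mL brought to 9.6 mL → factor 9.6/0.8 = 12
Overall dilution factor = 5 × 25 × 12 = 1500
Stock = 400 cells/mL × 1500 = 6.00 × 10^5 cells/mL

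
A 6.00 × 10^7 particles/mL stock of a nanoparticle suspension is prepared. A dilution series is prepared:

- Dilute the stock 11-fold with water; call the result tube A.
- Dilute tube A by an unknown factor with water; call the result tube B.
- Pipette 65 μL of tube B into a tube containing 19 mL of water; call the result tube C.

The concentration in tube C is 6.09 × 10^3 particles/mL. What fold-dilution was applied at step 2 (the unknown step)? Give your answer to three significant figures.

Step 1: 11-fold → factor 11
Step 2: unknown factor x
Step 3: 65 μL + 19 mL = 19065 μL total → factor 19065/65 = 293.31
Product of known-step factors = 3226.4
Overall factor = 6.00 × 10^7 particles/mL / (6.09 × 10^3 particles/mL) = 9852.2
x = 9852.2 / 3226.4 = 3.05

3.05-fold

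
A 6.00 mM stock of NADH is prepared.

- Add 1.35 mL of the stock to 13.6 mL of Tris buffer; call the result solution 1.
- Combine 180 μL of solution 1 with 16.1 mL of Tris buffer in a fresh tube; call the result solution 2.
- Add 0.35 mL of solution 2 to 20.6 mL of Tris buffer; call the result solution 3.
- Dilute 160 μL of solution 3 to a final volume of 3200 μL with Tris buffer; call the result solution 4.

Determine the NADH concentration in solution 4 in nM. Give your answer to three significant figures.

Step 1: 1.35 mL + 13.6 mL = 14.95 mL total → factor 14.95/1.35 = 11.074
Step 2: 180 μL + 16.1 mL = 16280 μL total → factor 16280/180 = 90.444
Step 3: 0.35 mL + 20.6 mL = 20.95 mL total → factor 20.95/0.35 = 59.857
Step 4: 160 μL brought to 3200 μL → factor 3200/160 = 20
Overall dilution factor = 11.074 × 90.444 × 59.857 × 20 = 1.199 × 10^6
Final = 6.00 mM / 1.199 × 10^6 = 5.004 × 10^-6 mM = 5.00 nM

5.00 nM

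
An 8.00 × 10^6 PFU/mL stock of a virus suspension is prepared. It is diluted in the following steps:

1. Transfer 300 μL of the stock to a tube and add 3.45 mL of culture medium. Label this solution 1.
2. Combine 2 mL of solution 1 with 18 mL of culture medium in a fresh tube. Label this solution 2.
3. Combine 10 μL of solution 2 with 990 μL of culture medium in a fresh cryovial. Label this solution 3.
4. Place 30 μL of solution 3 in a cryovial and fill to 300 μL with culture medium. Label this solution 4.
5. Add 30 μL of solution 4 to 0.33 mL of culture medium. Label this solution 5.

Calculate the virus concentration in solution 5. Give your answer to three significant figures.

Step 1: 300 μL + 3.45 mL = 3750 μL total → factor 3750/300 = 12.5
Step 2: 2 mL + 18 mL = 20 mL total → factor 20/2 = 10
Step 3: 10 μL + 990 μL = 1000 μL total → factor 1000/10 = 100
Step 4: 30 μL brought to 300 μL → factor 300/30 = 10
Step 5: 30 μL + 0.33 mL = 360 μL total → factor 360/30 = 12
Dilution factor through solution 5 = 12.5 × 10 × 100 × 10 × 12 = 1.5 × 10^6
[solution 5] = 8.00 × 10^6 PFU/mL / 1.5 × 10^6 = 5.33 PFU/mL

5.33 PFU/mL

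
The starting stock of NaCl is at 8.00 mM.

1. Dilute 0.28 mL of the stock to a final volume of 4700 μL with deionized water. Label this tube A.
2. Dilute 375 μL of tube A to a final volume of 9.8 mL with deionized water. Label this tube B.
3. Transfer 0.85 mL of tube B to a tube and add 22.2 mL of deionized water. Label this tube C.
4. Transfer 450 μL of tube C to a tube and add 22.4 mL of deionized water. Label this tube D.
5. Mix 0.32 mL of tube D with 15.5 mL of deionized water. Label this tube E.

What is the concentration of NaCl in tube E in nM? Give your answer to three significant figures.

Step 1: 0.28 mL brought to 4700 μL → factor 4.7/0.28 = 16.786
Step 2: 375 μL brought to 9.8 mL → factor 9800/375 = 26.133
Step 3: 0.85 mL + 22.2 mL = 23.05 mL total → factor 23.05/0.85 = 27.118
Step 4: 450 μL + 22.4 mL = 22850 μL total → factor 22850/450 = 50.778
Step 5: 0.32 mL + 15.5 mL = 15.82 mL total → factor 15.82/0.32 = 49.438
Overall dilution factor = 16.786 × 26.133 × 27.118 × 50.778 × 49.438 = 2.9862 × 10^7
Final = 8.00 mM / 2.9862 × 10^7 = 2.679 × 10^-7 mM = 0.268 nM

0.268 nM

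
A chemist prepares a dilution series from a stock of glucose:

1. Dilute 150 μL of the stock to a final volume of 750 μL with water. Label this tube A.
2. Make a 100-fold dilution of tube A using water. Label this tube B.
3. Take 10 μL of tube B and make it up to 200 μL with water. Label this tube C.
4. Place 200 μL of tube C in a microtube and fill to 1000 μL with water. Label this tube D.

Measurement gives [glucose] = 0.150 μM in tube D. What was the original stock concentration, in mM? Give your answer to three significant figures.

Step 1: 150 μL brought to 750 μL → factor 750/150 = 5
Step 2: 100-fold → factor 100
Step 3: 10 μL brought to 200 μL → factor 200/10 = 20
Step 4: 200 μL brought to 1000 μL → factor 1000/200 = 5
Overall dilution factor = 5 × 100 × 20 × 5 = 50000
Stock = 0.150 μM × 50000 = 7500 μM = 7.50 mM

7.50 mM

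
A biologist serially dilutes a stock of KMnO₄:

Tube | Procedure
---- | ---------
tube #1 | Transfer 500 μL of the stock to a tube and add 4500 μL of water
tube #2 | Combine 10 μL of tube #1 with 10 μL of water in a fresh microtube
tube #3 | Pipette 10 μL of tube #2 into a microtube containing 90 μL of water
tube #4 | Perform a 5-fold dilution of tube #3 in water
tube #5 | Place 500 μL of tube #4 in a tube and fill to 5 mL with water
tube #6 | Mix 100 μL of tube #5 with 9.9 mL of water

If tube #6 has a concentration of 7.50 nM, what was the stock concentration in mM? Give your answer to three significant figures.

Step 1: 500 μL + 4500 μL = 5000 μL total → factor 5000/500 = 10
Step 2: 10 μL + 10 μL = 20 μL total → factor 20/10 = 2
Step 3: 10 μL + 90 μL = 100 μL total → factor 100/10 = 10
Step 4: 5-fold → factor 5
Step 5: 500 μL brought to 5 mL → factor 5000/500 = 10
Step 6: 100 μL + 9.9 mL = 10000 μL total → factor 10000/100 = 100
Overall dilution factor = 10 × 2 × 10 × 5 × 10 × 100 = 1 × 10^6
Stock = 7.50 nM × 1 × 10^6 = 7.500 × 10^6 nM = 7.50 mM

7.50 mM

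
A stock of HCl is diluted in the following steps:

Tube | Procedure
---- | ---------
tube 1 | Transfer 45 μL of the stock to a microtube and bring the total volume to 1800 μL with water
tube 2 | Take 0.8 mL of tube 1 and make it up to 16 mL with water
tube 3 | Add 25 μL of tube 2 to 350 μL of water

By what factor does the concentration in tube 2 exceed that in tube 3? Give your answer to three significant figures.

Step 1: 45 μL brought to 1800 μL → factor 1800/45 = 40
Step 2: 0.8 mL brought to 16 mL → factor 16/0.8 = 20
Step 3: 25 μL + 350 μL = 375 μL total → factor 375/25 = 15
Dilution factor to tube 2 = 800; to tube 3 = 12000
[tube 2]/[tube 3] = (factor to tube 3)/(factor to tube 2) = 12000/800 = 15.0

15.0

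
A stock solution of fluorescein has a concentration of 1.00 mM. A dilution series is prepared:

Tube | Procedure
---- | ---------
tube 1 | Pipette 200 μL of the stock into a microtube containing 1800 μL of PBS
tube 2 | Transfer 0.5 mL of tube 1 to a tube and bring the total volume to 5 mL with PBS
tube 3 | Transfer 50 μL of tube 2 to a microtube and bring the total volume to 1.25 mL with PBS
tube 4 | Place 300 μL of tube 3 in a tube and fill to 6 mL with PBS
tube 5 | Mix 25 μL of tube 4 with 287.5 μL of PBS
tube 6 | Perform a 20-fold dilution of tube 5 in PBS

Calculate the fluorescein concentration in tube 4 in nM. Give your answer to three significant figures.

Step 1: 200 μL + 1800 μL = 2000 μL total → factor 2000/200 = 10
Step 2: 0.5 mL brought to 5 mL → factor 5/0.5 = 10
Step 3: 50 μL brought to 1.25 mL → factor 1250/50 = 25
Step 4: 300 μL brought to 6 mL → factor 6000/300 = 20
Dilution factor through tube 4 = 10 × 10 × 25 × 20 = 50000
[tube 4] = 1.00 mM / 50000 = 2.000 × 10^-5 mM = 20.0 nM

20.0 nM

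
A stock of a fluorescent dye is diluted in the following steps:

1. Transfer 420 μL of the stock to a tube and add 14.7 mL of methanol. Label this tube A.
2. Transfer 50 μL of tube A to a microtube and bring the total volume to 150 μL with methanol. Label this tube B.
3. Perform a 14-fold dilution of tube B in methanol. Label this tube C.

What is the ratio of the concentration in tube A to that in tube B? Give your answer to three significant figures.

3.00

Step 1: 420 μL + 14.7 mL = 15120 μL total → factor 15120/420 = 36
Step 2: 50 μL brought to 150 μL → factor 150/50 = 3
Dilution factor to tube A = 36; to tube B = 108
[tube A]/[tube B] = (factor to tube B)/(factor to tube A) = 108/36 = 3.00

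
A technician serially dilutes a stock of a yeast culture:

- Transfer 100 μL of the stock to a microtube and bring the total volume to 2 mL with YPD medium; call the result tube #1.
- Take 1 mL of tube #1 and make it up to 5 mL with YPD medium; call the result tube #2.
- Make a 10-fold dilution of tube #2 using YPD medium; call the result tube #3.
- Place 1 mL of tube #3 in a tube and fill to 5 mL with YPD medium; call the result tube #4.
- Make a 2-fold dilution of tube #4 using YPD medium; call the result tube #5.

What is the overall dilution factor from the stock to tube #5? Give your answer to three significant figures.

1.00 × 10^4

Step 1: 100 μL brought to 2 mL → factor 2000/100 = 20
Step 2: 1 mL brought to 5 mL → factor 5/1 = 5
Step 3: 10-fold → factor 10
Step 4: 1 mL brought to 5 mL → factor 5/1 = 5
Step 5: 2-fold → factor 2
Overall dilution factor = 20 × 5 × 10 × 5 × 2 = 10000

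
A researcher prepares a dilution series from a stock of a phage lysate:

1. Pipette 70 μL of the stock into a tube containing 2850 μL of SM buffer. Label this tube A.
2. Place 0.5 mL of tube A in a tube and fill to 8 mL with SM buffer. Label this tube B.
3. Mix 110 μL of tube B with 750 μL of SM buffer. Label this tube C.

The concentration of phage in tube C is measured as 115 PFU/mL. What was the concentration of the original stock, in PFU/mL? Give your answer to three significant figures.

6.00 × 10^5 PFU/mL

Step 1: 70 μL + 2850 μL = 2920 μL total → factor 2920/70 = 41.714
Step 2: 0.5 mL brought to 8 mL → factor 8/0.5 = 16
Step 3: 110 μL + 750 μL = 860 μL total → factor 860/110 = 7.8182
Overall dilution factor = 41.714 × 16 × 7.8182 = 5218.1
Stock = 115 PFU/mL × 5218.1 = 6.00 × 10^5 PFU/mL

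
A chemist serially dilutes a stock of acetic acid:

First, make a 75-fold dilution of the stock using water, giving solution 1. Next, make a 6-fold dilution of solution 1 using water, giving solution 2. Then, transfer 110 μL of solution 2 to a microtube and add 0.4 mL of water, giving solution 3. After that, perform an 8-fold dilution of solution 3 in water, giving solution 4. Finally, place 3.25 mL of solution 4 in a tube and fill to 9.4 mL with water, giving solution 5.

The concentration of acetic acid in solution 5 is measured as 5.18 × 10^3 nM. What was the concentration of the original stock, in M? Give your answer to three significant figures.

Step 1: 75-fold → factor 75
Step 2: 6-fold → factor 6
Step 3: 110 μL + 0.4 mL = 510 μL total → factor 510/110 = 4.6364
Step 4: 8-fold → factor 8
Step 5: 3.25 mL brought to 9.4 mL → factor 9.4/3.25 = 2.8923
Overall dilution factor = 75 × 6 × 4.6364 × 8 × 2.8923 = 48275
Stock = 5.18 × 10^3 nM × 48275 = 2.501 × 10^8 nM = 0.250 M

0.250 M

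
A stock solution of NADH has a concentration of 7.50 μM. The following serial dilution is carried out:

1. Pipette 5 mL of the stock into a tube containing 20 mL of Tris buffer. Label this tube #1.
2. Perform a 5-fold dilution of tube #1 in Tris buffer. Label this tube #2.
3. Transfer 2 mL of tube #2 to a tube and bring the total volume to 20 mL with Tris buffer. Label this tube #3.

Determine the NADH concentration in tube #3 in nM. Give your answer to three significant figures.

30.0 nM

Step 1: 5 mL + 20 mL = 25 mL total → factor 25/5 = 5
Step 2: 5-fold → factor 5
Step 3: 2 mL brought to 20 mL → factor 20/2 = 10
Overall dilution factor = 5 × 5 × 10 = 250
Final = 7.50 μM / 250 = 0.03000 μM = 30.0 nM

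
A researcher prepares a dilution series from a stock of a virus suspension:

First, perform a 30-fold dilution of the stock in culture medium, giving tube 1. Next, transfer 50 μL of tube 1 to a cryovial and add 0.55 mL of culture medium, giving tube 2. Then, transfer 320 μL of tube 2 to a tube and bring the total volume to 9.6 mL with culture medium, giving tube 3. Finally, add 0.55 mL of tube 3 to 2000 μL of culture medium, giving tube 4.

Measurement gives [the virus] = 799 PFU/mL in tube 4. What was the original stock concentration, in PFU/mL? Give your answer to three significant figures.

4.00 × 10^7 PFU/mL

Step 1: 30-fold → factor 30
Step 2: 50 μL + 0.55 mL = 600 μL total → factor 600/50 = 12
Step 3: 320 μL brought to 9.6 mL → factor 9600/320 = 30
Step 4: 0.55 mL + 2000 μL = 2.55 mL total → factor 2.55/0.55 = 4.6364
Overall dilution factor = 30 × 12 × 30 × 4.6364 = 50073
Stock = 799 PFU/mL × 50073 = 4.00 × 10^7 PFU/mL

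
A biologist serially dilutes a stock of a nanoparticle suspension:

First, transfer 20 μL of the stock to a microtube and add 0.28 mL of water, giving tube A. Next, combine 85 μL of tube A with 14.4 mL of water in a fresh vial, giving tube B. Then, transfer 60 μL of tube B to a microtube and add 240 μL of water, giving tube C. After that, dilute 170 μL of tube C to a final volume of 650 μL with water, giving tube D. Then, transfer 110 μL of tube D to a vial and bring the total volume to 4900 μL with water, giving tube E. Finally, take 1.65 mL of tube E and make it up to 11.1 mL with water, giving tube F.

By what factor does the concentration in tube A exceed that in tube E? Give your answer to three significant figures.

1.45 × 10^5

Step 1: 20 μL + 0.28 mL = 300 μL total → factor 300/20 = 15
Step 2: 85 μL + 14.4 mL = 14485 μL total → factor 14485/85 = 170.41
Step 3: 60 μL + 240 μL = 300 μL total → factor 300/60 = 5
Step 4: 170 μL brought to 650 μL → factor 650/170 = 3.8235
Step 5: 110 μL brought to 4900 μL → factor 4900/110 = 44.545
Dilution factor to tube A = 15; to tube E = 2.1769 × 10^6
[tube A]/[tube E] = (factor to tube E)/(factor to tube A) = 2.1769 × 10^6/15 = 1.45 × 10^5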